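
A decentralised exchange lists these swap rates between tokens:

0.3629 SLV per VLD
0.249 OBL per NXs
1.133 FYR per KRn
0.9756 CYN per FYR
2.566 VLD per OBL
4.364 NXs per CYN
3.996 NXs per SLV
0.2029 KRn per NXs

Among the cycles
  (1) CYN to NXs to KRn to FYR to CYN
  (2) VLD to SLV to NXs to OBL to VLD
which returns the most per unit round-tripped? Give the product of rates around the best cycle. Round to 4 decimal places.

(1) 4.364 × 0.2029 × 1.133 × 0.9756 = 0.97874
(2) 0.3629 × 3.996 × 0.249 × 2.566 = 0.92655
Highest is cycle (1) at 0.9787 (≤1, no arbitrage).

0.9787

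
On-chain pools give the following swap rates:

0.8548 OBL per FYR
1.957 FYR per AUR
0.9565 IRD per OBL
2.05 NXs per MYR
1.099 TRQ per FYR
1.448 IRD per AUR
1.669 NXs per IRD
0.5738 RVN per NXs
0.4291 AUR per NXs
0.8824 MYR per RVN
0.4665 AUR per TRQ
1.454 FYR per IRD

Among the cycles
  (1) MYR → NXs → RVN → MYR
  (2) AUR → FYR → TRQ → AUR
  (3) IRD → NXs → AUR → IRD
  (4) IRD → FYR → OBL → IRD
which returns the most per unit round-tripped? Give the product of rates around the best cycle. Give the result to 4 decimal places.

1.1888

(1) 2.05 × 0.5738 × 0.8824 = 1.03796
(2) 1.957 × 1.099 × 0.4665 = 1.00332
(3) 1.669 × 0.4291 × 1.448 = 1.03701
(4) 1.454 × 0.8548 × 0.9565 = 1.18881
Highest is cycle (4) at 1.1888 (>1, arbitrage).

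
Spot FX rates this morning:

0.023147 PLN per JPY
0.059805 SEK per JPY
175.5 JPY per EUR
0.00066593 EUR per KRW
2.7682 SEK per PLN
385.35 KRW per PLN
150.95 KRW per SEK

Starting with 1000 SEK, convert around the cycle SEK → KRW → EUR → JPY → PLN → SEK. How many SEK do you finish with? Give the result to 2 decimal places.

1000 SEK × 150.95 = 150950 KRW
150950 KRW × 0.00066593 = 100.5221335 EUR
100.5221335 EUR × 175.5 = 17641.63442925 JPY
17641.63442925 JPY × 0.023147 = 408.35091213384975 PLN
408.35091213384975 PLN × 2.7682 = 1130.39699496892287795 SEK

1130.40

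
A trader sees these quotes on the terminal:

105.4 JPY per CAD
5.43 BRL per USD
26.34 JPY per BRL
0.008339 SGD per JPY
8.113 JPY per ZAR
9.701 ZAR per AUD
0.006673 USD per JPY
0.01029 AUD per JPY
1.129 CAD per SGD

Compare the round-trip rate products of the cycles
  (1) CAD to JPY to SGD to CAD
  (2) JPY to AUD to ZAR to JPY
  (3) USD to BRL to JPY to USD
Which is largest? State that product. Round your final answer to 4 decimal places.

(1) 105.4 × 0.008339 × 1.129 = 0.99231
(2) 0.01029 × 9.701 × 8.113 = 0.80987
(3) 5.43 × 26.34 × 0.006673 = 0.95441
Highest is cycle (1) at 0.9923 (≤1, no arbitrage).

0.9923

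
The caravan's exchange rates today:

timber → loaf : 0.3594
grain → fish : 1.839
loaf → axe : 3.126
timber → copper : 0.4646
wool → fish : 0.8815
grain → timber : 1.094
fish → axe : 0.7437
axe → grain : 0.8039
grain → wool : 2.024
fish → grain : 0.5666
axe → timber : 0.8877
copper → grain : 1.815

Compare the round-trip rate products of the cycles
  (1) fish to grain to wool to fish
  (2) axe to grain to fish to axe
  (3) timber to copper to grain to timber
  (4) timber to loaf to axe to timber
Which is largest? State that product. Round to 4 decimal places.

(1) 0.5666 × 2.024 × 0.8815 = 1.01090
(2) 0.8039 × 1.839 × 0.7437 = 1.09947
(3) 0.4646 × 1.815 × 1.094 = 0.92251
(4) 0.3594 × 3.126 × 0.8877 = 0.99732
Highest is cycle (2) at 1.0995 (>1, arbitrage).

1.0995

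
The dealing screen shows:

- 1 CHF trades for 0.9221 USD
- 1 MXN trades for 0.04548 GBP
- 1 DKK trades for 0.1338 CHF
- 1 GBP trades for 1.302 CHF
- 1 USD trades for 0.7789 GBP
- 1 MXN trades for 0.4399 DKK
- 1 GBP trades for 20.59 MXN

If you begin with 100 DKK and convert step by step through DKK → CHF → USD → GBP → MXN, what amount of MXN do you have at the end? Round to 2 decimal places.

197.87

100 DKK × 0.1338 = 13.38 CHF
13.38 CHF × 0.9221 = 12.337698 USD
12.337698 USD × 0.7789 = 9.6098329722 GBP
9.6098329722 GBP × 20.59 = 197.866460897598 MXN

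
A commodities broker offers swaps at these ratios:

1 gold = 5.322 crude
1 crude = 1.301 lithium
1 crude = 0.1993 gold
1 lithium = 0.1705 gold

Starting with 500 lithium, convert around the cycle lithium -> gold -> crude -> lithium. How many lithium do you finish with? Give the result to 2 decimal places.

500 lithium × 0.1705 = 85.25 gold
85.25 gold × 5.322 = 453.7005 crude
453.7005 crude × 1.301 = 590.2643505 lithium

590.26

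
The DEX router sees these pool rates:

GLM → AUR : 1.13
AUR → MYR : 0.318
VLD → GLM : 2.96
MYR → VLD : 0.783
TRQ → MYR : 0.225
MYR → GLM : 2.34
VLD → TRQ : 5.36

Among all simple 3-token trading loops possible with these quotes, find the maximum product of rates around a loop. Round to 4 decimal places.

0.9443

VLD→TRQ→MYR→VLD: 5.36 × 0.225 × 0.783 = 0.94430
AUR→MYR→GLM→AUR: 0.318 × 2.34 × 1.13 = 0.84086
Maximum is VLD→TRQ→MYR→VLD at 0.9443; no arbitrage — every cycle loses value.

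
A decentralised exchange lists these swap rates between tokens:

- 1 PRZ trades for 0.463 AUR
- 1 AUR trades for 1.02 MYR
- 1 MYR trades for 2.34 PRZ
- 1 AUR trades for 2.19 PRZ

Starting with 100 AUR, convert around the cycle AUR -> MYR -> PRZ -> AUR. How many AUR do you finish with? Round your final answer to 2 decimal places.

100 AUR × 1.02 = 102 MYR
102 MYR × 2.34 = 238.68 PRZ
238.68 PRZ × 0.463 = 110.50884 AUR

110.51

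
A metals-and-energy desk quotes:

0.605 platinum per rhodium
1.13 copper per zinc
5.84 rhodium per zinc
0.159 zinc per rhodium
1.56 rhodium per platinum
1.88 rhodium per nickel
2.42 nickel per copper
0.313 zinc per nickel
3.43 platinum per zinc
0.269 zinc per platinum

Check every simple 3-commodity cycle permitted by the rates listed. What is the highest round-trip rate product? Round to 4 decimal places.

platinum→zinc→rhodium→platinum: 0.269 × 5.84 × 0.605 = 0.95043
nickel→zinc→copper→nickel: 0.313 × 1.13 × 2.42 = 0.85593
platinum→rhodium→zinc→platinum: 1.56 × 0.159 × 3.43 = 0.85078
Maximum is platinum→zinc→rhodium→platinum at 0.9504; no arbitrage — every cycle loses value.

0.9504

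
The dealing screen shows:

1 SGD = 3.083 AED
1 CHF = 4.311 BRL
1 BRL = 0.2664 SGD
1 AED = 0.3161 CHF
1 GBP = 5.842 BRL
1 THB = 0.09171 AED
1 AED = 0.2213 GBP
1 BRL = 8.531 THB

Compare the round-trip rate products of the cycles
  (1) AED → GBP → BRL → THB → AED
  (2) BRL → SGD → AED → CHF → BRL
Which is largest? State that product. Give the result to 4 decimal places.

1.1192

(1) 0.2213 × 5.842 × 8.531 × 0.09171 = 1.01149
(2) 0.2664 × 3.083 × 0.3161 × 4.311 = 1.11921
Highest is cycle (2) at 1.1192 (>1, arbitrage).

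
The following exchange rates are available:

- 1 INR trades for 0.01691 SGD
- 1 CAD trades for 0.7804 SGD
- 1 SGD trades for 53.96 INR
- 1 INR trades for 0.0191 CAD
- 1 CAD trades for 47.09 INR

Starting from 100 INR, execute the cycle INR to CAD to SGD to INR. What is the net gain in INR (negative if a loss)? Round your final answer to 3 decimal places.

100 INR × 0.0191 = 1.91 CAD
1.91 CAD × 0.7804 = 1.490564 SGD
1.490564 SGD × 53.96 = 80.43083344 INR
Net change: 80.43083344 − 100 = -19.56916656 INR

-19.569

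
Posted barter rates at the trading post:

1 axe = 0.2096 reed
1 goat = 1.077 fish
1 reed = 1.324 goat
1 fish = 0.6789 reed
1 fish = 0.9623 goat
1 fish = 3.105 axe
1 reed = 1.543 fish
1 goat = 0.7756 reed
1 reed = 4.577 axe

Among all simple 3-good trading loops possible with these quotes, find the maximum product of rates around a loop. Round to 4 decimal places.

1.1516

goat→reed→fish→goat: 0.7756 × 1.543 × 0.9623 = 1.15163
axe→reed→fish→axe: 0.2096 × 1.543 × 3.105 = 1.00420
goat→fish→reed→goat: 1.077 × 0.6789 × 1.324 = 0.96808
Maximum is goat→reed→fish→goat at 1.1516; arbitrage exists.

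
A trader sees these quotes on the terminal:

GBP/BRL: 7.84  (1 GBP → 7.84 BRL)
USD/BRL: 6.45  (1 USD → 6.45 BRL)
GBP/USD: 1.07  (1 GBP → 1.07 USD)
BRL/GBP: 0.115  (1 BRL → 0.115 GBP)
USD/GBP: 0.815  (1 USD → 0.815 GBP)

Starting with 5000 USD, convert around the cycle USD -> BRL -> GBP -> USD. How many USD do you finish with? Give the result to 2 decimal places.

5000 USD × 6.45 = 32250 BRL
32250 BRL × 0.115 = 3708.75 GBP
3708.75 GBP × 1.07 = 3968.3625 USD

3968.36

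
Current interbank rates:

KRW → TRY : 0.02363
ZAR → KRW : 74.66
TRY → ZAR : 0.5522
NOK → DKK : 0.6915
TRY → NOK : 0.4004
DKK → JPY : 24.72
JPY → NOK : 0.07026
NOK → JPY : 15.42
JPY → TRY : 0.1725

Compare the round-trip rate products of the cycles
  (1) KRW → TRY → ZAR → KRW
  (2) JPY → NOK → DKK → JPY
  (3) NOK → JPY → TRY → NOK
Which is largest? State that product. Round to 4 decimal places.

(1) 0.02363 × 0.5522 × 74.66 = 0.97420
(2) 0.07026 × 0.6915 × 24.72 = 1.20102
(3) 15.42 × 0.1725 × 0.4004 = 1.06504
Highest is cycle (2) at 1.2010 (>1, arbitrage).

1.2010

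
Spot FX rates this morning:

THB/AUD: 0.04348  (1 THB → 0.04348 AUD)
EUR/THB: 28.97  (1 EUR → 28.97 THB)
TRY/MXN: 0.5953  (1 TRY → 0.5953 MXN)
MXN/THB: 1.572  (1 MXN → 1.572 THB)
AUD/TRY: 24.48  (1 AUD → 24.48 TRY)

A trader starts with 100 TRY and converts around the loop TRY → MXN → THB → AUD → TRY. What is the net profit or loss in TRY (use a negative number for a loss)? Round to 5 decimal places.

-0.39311

100 TRY × 0.5953 = 59.53 MXN
59.53 MXN × 1.572 = 93.58116 THB
93.58116 THB × 0.04348 = 4.0689088368 AUD
4.0689088368 AUD × 24.48 = 99.606888324864 TRY
Net change: 99.606888324864 − 100 = -0.393111675136 TRY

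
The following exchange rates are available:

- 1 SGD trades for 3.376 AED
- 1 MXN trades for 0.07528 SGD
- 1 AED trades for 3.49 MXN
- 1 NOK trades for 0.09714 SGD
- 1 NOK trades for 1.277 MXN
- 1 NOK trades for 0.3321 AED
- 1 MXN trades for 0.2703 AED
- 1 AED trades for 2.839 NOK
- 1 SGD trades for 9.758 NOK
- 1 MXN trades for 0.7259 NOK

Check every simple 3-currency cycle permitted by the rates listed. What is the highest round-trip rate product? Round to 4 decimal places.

MXN→AED→NOK→MXN: 0.2703 × 2.839 × 1.277 = 0.97995
MXN→SGD→NOK→MXN: 0.07528 × 9.758 × 1.277 = 0.93806
NOK→SGD→AED→NOK: 0.09714 × 3.376 × 2.839 = 0.93103
MXN→SGD→AED→MXN: 0.07528 × 3.376 × 3.49 = 0.88697
MXN→NOK→AED→MXN: 0.7259 × 0.3321 × 3.49 = 0.84134
Maximum is MXN→AED→NOK→MXN at 0.9799; no arbitrage — every cycle loses value.

0.9799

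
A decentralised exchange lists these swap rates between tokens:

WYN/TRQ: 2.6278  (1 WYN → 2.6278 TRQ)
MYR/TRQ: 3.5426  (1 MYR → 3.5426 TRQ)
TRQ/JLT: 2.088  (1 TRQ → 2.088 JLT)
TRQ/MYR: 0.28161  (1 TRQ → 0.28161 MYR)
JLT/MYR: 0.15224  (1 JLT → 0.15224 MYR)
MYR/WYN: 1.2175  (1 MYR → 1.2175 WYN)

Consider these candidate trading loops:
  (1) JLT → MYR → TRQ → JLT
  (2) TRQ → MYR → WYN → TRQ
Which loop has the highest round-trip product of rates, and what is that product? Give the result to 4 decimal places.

(1) 0.15224 × 3.5426 × 2.088 = 1.12611
(2) 0.28161 × 1.2175 × 2.6278 = 0.90097
Highest is cycle (1) at 1.1261 (>1, arbitrage).

1.1261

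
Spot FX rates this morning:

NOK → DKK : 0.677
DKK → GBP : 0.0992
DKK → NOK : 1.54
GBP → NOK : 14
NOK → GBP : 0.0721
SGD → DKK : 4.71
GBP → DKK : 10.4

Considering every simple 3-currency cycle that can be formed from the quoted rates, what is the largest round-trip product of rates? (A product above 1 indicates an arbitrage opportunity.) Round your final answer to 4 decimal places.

1.1548

DKK→NOK→GBP→DKK: 1.54 × 0.0721 × 10.4 = 1.15475
DKK→GBP→NOK→DKK: 0.0992 × 14 × 0.677 = 0.94022
Maximum is DKK→NOK→GBP→DKK at 1.1548; arbitrage exists.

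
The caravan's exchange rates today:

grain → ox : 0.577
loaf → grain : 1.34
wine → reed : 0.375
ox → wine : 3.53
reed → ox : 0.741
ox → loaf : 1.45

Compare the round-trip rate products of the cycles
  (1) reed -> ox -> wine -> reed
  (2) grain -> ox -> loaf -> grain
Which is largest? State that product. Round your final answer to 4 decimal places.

(1) 0.741 × 3.53 × 0.375 = 0.98090
(2) 0.577 × 1.45 × 1.34 = 1.12111
Highest is cycle (2) at 1.1211 (>1, arbitrage).

1.1211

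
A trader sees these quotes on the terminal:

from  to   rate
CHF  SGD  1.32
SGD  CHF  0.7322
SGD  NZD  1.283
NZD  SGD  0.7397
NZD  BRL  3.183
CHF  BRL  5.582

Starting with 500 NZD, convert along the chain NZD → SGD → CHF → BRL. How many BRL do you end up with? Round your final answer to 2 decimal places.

500 NZD × 0.7397 = 369.85 SGD
369.85 SGD × 0.7322 = 270.80417 CHF
270.80417 CHF × 5.582 = 1511.62887694 BRL

1511.63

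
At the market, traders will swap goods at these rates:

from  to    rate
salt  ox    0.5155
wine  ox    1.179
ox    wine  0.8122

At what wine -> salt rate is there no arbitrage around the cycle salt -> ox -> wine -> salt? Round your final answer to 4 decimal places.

2.3884

Known legs of the cycle: 0.5155 × 0.8122 = 0.4186891
For no arbitrage the full-cycle product must be 1, so the missing rate is 1 / 0.4186891 ≈ 2.388407.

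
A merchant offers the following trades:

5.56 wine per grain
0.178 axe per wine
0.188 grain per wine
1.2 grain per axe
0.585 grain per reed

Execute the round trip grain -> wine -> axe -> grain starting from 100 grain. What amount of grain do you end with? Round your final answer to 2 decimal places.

100 grain × 5.56 = 556 wine
556 wine × 0.178 = 98.968 axe
98.968 axe × 1.2 = 118.7616 grain

118.76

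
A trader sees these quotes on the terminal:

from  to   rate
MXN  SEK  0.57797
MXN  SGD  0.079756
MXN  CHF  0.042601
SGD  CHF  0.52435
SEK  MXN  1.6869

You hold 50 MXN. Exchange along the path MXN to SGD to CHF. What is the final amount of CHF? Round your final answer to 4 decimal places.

50 MXN × 0.079756 = 3.9878 SGD
3.9878 SGD × 0.52435 = 2.09100293 CHF

2.0910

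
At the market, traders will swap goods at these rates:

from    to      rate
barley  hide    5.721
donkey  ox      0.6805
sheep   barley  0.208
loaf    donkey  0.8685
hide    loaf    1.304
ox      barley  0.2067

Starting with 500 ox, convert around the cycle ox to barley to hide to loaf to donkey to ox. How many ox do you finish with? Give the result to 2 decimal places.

455.68

500 ox × 0.2067 = 103.35 barley
103.35 barley × 5.721 = 591.26535 hide
591.26535 hide × 1.304 = 771.0100164 loaf
771.0100164 loaf × 0.8685 = 669.6221992434 donkey
669.6221992434 donkey × 0.6805 = 455.6779065851337 ox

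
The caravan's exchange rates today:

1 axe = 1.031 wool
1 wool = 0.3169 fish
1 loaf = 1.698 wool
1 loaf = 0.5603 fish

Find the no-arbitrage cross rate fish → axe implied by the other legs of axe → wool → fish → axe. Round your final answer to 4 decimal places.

3.0607

Known legs of the cycle: 1.031 × 0.3169 = 0.3267239
For no arbitrage the full-cycle product must be 1, so the missing rate is 1 / 0.3267239 ≈ 3.060688.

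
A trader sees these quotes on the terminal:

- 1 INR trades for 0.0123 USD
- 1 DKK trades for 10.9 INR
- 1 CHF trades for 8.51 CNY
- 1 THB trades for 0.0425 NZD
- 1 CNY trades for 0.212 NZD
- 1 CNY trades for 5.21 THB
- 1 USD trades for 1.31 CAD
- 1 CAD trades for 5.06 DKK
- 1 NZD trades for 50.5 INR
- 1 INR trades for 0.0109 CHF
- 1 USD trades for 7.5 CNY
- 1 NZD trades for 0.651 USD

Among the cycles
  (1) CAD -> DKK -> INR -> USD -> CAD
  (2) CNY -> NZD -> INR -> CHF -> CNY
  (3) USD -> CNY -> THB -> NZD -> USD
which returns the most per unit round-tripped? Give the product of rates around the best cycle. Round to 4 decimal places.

(1) 5.06 × 10.9 × 0.0123 × 1.31 = 0.88870
(2) 0.212 × 50.5 × 0.0109 × 8.51 = 0.99308
(3) 7.5 × 5.21 × 0.0425 × 0.651 = 1.08111
Highest is cycle (3) at 1.0811 (>1, arbitrage).

1.0811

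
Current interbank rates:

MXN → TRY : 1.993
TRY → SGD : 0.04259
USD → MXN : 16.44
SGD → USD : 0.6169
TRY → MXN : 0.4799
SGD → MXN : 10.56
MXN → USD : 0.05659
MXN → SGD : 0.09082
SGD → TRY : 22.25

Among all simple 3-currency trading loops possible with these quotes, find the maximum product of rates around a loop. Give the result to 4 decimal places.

SGD→TRY→MXN→SGD: 22.25 × 0.4799 × 0.09082 = 0.96976
SGD→USD→MXN→SGD: 0.6169 × 16.44 × 0.09082 = 0.92108
SGD→MXN→TRY→SGD: 10.56 × 1.993 × 0.04259 = 0.89635
Maximum is SGD→TRY→MXN→SGD at 0.9698; no arbitrage — every cycle loses value.

0.9698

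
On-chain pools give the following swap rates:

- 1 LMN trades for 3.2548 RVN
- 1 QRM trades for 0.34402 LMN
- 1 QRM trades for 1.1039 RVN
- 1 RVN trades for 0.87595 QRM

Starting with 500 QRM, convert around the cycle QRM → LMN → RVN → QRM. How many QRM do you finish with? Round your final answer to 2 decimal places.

490.41

500 QRM × 0.34402 = 172.01 LMN
172.01 LMN × 3.2548 = 559.858148 RVN
559.858148 RVN × 0.87595 = 490.4077447406 QRM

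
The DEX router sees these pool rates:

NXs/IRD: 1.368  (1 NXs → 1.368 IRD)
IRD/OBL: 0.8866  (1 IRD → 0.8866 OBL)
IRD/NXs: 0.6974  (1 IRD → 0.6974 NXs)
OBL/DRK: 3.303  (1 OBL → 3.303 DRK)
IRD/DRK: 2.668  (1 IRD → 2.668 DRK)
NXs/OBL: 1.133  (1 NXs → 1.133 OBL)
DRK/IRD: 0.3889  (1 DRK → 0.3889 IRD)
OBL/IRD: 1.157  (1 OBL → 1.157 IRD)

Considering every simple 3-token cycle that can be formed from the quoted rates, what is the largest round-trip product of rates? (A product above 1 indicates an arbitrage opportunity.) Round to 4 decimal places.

1.1389

OBL→DRK→IRD→OBL: 3.303 × 0.3889 × 0.8866 = 1.13887
OBL→IRD→NXs→OBL: 1.157 × 0.6974 × 1.133 = 0.91421
Maximum is OBL→DRK→IRD→OBL at 1.1389; arbitrage exists.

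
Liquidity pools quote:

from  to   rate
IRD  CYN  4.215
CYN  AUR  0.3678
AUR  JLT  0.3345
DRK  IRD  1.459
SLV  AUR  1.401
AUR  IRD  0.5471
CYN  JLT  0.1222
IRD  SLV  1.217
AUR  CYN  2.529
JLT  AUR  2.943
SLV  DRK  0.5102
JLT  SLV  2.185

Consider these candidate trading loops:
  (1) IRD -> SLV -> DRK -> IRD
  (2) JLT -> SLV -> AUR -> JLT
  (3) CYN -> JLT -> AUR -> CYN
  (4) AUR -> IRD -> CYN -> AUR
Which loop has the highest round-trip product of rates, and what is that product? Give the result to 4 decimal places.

1.0240

(1) 1.217 × 0.5102 × 1.459 = 0.90591
(2) 2.185 × 1.401 × 0.3345 = 1.02397
(3) 0.1222 × 2.943 × 2.529 = 0.90952
(4) 0.5471 × 4.215 × 0.3678 = 0.84816
Highest is cycle (2) at 1.0240 (>1, arbitrage).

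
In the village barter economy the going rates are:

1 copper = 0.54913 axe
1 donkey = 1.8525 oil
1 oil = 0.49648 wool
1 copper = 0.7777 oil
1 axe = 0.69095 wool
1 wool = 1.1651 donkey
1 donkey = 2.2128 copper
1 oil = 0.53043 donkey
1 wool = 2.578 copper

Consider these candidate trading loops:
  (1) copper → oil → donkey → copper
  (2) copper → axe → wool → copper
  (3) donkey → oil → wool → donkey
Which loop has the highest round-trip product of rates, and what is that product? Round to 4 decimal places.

(1) 0.7777 × 0.53043 × 2.2128 = 0.91281
(2) 0.54913 × 0.69095 × 2.578 = 0.97815
(3) 1.8525 × 0.49648 × 1.1651 = 1.07158
Highest is cycle (3) at 1.0716 (>1, arbitrage).

1.0716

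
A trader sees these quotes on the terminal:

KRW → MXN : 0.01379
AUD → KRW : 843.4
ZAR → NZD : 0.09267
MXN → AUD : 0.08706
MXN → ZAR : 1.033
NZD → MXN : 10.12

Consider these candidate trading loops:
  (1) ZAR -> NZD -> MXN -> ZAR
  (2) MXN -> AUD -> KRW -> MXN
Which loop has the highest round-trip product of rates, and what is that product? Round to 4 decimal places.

(1) 0.09267 × 10.12 × 1.033 = 0.96877
(2) 0.08706 × 843.4 × 0.01379 = 1.01255
Highest is cycle (2) at 1.0126 (>1, arbitrage).

1.0126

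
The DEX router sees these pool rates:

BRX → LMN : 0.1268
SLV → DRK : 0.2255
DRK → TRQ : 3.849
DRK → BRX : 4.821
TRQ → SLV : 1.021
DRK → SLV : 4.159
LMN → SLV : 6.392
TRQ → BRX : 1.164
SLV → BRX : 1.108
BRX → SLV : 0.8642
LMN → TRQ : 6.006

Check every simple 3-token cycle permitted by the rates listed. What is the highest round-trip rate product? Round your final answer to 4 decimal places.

0.9395

DRK→BRX→SLV→DRK: 4.821 × 0.8642 × 0.2255 = 0.93950
SLV→BRX→LMN→SLV: 1.108 × 0.1268 × 6.392 = 0.89804
TRQ→BRX→LMN→TRQ: 1.164 × 0.1268 × 6.006 = 0.88646
DRK→TRQ→SLV→DRK: 3.849 × 1.021 × 0.2255 = 0.88618
Maximum is DRK→BRX→SLV→DRK at 0.9395; no arbitrage — every cycle loses value.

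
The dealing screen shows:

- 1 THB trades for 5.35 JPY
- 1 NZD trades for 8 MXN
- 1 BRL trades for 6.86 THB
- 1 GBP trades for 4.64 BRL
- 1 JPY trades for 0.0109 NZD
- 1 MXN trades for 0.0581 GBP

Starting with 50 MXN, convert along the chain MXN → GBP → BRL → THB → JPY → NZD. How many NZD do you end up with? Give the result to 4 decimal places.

50 MXN × 0.0581 = 2.905 GBP
2.905 GBP × 4.64 = 13.4792 BRL
13.4792 BRL × 6.86 = 92.467312 THB
92.467312 THB × 5.35 = 494.7001192 JPY
494.7001192 JPY × 0.0109 = 5.39223129928 NZD

5.3922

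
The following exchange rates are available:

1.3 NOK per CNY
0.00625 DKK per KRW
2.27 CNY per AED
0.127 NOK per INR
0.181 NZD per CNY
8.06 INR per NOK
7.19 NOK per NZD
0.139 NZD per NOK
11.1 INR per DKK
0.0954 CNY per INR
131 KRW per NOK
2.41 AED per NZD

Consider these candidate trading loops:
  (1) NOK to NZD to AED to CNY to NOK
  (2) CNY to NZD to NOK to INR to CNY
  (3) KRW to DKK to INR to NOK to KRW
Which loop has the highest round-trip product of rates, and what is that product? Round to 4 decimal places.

(1) 0.139 × 2.41 × 2.27 × 1.3 = 0.98856
(2) 0.181 × 7.19 × 8.06 × 0.0954 = 1.00067
(3) 0.00625 × 11.1 × 0.127 × 131 = 1.15419
Highest is cycle (3) at 1.1542 (>1, arbitrage).

1.1542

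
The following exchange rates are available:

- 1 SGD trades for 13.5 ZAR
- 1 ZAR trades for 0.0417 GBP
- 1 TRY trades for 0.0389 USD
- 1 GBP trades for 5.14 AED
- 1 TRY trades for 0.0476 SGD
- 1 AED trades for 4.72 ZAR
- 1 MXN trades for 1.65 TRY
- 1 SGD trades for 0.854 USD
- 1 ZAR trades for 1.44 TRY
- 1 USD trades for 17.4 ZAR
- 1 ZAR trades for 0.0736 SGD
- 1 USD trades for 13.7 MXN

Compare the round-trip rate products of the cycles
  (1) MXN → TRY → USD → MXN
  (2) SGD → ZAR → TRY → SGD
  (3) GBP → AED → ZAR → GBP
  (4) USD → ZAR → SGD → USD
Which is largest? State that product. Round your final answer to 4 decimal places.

(1) 1.65 × 0.0389 × 13.7 = 0.87933
(2) 13.5 × 1.44 × 0.0476 = 0.92534
(3) 5.14 × 4.72 × 0.0417 = 1.01168
(4) 17.4 × 0.0736 × 0.854 = 1.09367
Highest is cycle (4) at 1.0937 (>1, arbitrage).

1.0937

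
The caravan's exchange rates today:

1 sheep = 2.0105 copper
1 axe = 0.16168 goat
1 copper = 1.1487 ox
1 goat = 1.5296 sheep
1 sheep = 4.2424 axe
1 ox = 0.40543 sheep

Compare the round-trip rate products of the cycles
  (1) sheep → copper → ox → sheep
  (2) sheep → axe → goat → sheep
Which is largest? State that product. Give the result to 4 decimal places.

(1) 2.0105 × 1.1487 × 0.40543 = 0.93632
(2) 4.2424 × 0.16168 × 1.5296 = 1.04917
Highest is cycle (2) at 1.0492 (>1, arbitrage).

1.0492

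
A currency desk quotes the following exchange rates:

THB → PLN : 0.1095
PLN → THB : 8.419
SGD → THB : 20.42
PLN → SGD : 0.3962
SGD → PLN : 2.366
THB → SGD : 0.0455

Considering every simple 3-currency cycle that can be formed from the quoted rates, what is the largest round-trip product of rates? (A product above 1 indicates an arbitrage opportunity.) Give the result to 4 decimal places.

PLN→THB→SGD→PLN: 8.419 × 0.0455 × 2.366 = 0.90633
PLN→SGD→THB→PLN: 0.3962 × 20.42 × 0.1095 = 0.88590
Maximum is PLN→THB→SGD→PLN at 0.9063; no arbitrage — every cycle loses value.

0.9063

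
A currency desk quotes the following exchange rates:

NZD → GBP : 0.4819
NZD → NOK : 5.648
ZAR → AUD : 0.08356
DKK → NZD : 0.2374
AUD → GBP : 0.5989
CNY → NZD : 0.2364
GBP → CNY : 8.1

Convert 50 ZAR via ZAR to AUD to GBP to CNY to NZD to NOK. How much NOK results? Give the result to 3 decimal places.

50 ZAR × 0.08356 = 4.178 AUD
4.178 AUD × 0.5989 = 2.5022042 GBP
2.5022042 GBP × 8.1 = 20.26785402 CNY
20.26785402 CNY × 0.2364 = 4.791320690328 NZD
4.791320690328 NZD × 5.648 = 27.061379258972544 NOK

27.061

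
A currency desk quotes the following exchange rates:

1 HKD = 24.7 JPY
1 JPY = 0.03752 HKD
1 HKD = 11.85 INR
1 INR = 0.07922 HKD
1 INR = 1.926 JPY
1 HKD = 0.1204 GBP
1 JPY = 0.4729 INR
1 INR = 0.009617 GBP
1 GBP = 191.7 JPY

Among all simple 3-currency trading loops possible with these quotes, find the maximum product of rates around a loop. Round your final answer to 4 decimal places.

JPY→INR→HKD→JPY: 0.4729 × 0.07922 × 24.7 = 0.92534
JPY→INR→GBP→JPY: 0.4729 × 0.009617 × 191.7 = 0.87183
JPY→HKD→GBP→JPY: 0.03752 × 0.1204 × 191.7 = 0.86599
JPY→HKD→INR→JPY: 0.03752 × 11.85 × 1.926 = 0.85632
Maximum is JPY→INR→HKD→JPY at 0.9253; no arbitrage — every cycle loses value.

0.9253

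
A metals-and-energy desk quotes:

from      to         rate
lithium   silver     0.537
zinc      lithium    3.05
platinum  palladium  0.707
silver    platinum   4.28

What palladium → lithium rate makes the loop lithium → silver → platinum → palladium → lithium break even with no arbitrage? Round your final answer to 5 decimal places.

Known legs of the cycle: 0.537 × 4.28 × 0.707 = 1.62494052
For no arbitrage the full-cycle product must be 1, so the missing rate is 1 / 1.62494052 ≈ 0.6154071.

0.61541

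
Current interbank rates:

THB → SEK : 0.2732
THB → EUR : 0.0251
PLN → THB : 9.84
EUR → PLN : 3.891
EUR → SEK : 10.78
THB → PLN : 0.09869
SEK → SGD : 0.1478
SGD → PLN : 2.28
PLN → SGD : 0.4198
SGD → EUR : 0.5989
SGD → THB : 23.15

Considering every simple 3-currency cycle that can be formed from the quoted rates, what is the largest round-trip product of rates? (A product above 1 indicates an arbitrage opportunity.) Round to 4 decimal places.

0.9783

PLN→SGD→EUR→PLN: 0.4198 × 0.5989 × 3.891 = 0.97827
PLN→THB→EUR→PLN: 9.84 × 0.0251 × 3.891 = 0.96101
PLN→SGD→THB→PLN: 0.4198 × 23.15 × 0.09869 = 0.95911
SGD→EUR→SEK→SGD: 0.5989 × 10.78 × 0.1478 = 0.95422
SGD→THB→SEK→SGD: 23.15 × 0.2732 × 0.1478 = 0.93477
Maximum is PLN→SGD→EUR→PLN at 0.9783; no arbitrage — every cycle loses value.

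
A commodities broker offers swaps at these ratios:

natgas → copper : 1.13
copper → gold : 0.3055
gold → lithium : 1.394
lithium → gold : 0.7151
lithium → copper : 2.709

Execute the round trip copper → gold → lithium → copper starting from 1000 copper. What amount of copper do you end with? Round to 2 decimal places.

1000 copper × 0.3055 = 305.5 gold
305.5 gold × 1.394 = 425.867 lithium
425.867 lithium × 2.709 = 1153.673703 copper

1153.67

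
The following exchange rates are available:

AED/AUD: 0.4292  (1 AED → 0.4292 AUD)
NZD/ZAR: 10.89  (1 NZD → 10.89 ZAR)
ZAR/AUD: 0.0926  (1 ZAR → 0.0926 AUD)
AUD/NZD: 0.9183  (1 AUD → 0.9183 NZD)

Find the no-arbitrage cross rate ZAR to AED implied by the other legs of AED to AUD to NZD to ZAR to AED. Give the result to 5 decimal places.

Known legs of the cycle: 0.4292 × 0.9183 × 10.89 = 4.2921231804
For no arbitrage the full-cycle product must be 1, so the missing rate is 1 / 4.2921231804 ≈ 0.2329849.

0.23298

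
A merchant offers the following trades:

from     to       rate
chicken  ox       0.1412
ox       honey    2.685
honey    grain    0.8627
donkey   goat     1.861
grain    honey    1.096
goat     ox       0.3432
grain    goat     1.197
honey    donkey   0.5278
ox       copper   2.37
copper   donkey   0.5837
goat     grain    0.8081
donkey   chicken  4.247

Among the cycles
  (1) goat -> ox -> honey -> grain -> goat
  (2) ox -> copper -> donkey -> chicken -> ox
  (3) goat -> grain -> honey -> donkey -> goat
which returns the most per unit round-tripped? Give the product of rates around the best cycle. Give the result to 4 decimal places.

0.9516

(1) 0.3432 × 2.685 × 0.8627 × 1.197 = 0.95158
(2) 2.37 × 0.5837 × 4.247 × 0.1412 = 0.82957
(3) 0.8081 × 1.096 × 0.5278 × 1.861 = 0.86994
Highest is cycle (1) at 0.9516 (≤1, no arbitrage).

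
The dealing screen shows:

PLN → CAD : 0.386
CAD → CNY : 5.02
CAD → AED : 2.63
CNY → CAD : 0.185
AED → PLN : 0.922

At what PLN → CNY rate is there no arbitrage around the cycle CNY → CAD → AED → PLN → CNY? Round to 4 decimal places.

Known legs of the cycle: 0.185 × 2.63 × 0.922 = 0.4485991
For no arbitrage the full-cycle product must be 1, so the missing rate is 1 / 0.4485991 ≈ 2.229162.

2.2292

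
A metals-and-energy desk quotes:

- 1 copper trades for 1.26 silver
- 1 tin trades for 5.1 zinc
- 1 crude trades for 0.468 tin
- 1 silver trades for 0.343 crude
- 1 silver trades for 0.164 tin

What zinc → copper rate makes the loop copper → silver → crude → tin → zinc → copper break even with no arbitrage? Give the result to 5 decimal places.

0.96944

Known legs of the cycle: 1.26 × 0.343 × 0.468 × 5.1 = 1.031527224
For no arbitrage the full-cycle product must be 1, so the missing rate is 1 / 1.031527224 ≈ 0.9694364.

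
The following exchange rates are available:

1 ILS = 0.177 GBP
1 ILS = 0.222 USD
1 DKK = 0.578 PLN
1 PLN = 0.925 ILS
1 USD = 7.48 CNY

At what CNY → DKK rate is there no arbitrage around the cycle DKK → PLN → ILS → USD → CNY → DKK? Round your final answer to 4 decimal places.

1.1264

Known legs of the cycle: 0.578 × 0.925 × 0.222 × 7.48 = 0.887818404
For no arbitrage the full-cycle product must be 1, so the missing rate is 1 / 0.887818404 ≈ 1.126356.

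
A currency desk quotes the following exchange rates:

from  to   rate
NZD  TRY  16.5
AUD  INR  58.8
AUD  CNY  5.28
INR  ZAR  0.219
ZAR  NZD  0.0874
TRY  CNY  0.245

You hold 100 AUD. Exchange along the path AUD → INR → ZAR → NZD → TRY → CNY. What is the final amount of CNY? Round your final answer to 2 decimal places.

100 AUD × 58.8 = 5880 INR
5880 INR × 0.219 = 1287.72 ZAR
1287.72 ZAR × 0.0874 = 112.546728 NZD
112.546728 NZD × 16.5 = 1857.021012 TRY
1857.021012 TRY × 0.245 = 454.97014794 CNY

454.97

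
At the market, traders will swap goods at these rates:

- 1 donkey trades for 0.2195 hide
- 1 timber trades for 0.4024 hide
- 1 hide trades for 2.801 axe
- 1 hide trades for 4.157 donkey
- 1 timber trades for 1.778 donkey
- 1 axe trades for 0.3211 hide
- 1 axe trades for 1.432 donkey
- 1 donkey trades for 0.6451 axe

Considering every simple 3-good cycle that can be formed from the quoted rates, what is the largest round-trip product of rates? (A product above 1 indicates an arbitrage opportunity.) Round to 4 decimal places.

0.8804

axe→donkey→hide→axe: 1.432 × 0.2195 × 2.801 = 0.88042
axe→hide→donkey→axe: 0.3211 × 4.157 × 0.6451 = 0.86109
Maximum is axe→donkey→hide→axe at 0.8804; no arbitrage — every cycle loses value.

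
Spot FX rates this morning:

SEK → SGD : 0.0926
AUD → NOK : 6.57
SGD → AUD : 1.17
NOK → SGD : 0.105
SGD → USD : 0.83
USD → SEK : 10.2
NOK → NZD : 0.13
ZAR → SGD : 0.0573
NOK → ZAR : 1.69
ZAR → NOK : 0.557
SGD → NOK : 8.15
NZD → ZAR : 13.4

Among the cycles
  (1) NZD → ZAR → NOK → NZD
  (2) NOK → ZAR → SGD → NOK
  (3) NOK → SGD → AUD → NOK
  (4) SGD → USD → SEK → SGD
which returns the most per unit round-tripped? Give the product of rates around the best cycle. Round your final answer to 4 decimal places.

0.9703

(1) 13.4 × 0.557 × 0.13 = 0.97029
(2) 1.69 × 0.0573 × 8.15 = 0.78922
(3) 0.105 × 1.17 × 6.57 = 0.80712
(4) 0.83 × 10.2 × 0.0926 = 0.78395
Highest is cycle (1) at 0.9703 (≤1, no arbitrage).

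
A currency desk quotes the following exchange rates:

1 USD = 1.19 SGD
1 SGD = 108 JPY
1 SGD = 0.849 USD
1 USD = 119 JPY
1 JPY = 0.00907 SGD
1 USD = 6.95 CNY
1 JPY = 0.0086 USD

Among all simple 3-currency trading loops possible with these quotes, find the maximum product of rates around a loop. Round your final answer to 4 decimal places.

SGD→JPY→USD→SGD: 108 × 0.0086 × 1.19 = 1.10527
SGD→USD→JPY→SGD: 0.849 × 119 × 0.00907 = 0.91635
Maximum is SGD→JPY→USD→SGD at 1.1053; arbitrage exists.

1.1053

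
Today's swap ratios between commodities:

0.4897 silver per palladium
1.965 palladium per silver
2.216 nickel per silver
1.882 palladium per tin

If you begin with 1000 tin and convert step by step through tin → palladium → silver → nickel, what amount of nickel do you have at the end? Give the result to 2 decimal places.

1000 tin × 1.882 = 1882 palladium
1882 palladium × 0.4897 = 921.6154 silver
921.6154 silver × 2.216 = 2042.2997264 nickel

2042.30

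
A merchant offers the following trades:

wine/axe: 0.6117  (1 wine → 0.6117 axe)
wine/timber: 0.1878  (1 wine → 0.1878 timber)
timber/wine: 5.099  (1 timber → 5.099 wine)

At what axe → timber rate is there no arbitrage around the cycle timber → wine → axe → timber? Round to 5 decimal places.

Known legs of the cycle: 5.099 × 0.6117 = 3.1190583
For no arbitrage the full-cycle product must be 1, so the missing rate is 1 / 3.1190583 ≈ 0.3206096.

0.32061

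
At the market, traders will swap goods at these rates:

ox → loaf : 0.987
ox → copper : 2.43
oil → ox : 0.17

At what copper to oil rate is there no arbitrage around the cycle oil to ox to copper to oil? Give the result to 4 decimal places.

2.4207

Known legs of the cycle: 0.17 × 2.43 = 0.4131
For no arbitrage the full-cycle product must be 1, so the missing rate is 1 / 0.4131 ≈ 2.420721.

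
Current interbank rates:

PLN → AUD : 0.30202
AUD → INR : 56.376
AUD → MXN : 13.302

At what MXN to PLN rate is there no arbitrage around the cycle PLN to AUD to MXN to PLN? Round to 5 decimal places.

Known legs of the cycle: 0.30202 × 13.302 = 4.01747004
For no arbitrage the full-cycle product must be 1, so the missing rate is 1 / 4.01747004 ≈ 0.2489129.

0.24891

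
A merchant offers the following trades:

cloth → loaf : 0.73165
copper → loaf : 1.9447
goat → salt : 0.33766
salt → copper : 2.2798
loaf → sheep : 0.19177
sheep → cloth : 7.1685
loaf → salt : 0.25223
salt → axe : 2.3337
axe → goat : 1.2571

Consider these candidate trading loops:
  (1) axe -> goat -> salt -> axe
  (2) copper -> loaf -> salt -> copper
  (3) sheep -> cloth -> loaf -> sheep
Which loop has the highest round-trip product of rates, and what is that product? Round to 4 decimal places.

1.1183

(1) 1.2571 × 0.33766 × 2.3337 = 0.99059
(2) 1.9447 × 0.25223 × 2.2798 = 1.11827
(3) 7.1685 × 0.73165 × 0.19177 = 1.00580
Highest is cycle (2) at 1.1183 (>1, arbitrage).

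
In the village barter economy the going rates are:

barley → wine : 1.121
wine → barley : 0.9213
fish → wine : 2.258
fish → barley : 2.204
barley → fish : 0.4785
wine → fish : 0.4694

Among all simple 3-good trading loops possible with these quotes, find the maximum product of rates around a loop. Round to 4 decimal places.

1.1597

wine→fish→barley→wine: 0.4694 × 2.204 × 1.121 = 1.15974
wine→barley→fish→wine: 0.9213 × 0.4785 × 2.258 = 0.99542
Maximum is wine→fish→barley→wine at 1.1597; arbitrage exists.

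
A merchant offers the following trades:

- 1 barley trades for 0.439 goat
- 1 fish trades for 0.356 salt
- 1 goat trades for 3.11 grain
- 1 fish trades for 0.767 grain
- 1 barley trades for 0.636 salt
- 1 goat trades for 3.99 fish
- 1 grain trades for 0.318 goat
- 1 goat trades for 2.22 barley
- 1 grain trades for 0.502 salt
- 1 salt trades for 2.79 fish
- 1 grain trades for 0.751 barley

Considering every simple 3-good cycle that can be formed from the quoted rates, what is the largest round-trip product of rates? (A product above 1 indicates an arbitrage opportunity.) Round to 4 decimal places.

1.0742

fish→grain→salt→fish: 0.767 × 0.502 × 2.79 = 1.07424
grain→barley→goat→grain: 0.751 × 0.439 × 3.11 = 1.02533
fish→grain→goat→fish: 0.767 × 0.318 × 3.99 = 0.97318
Maximum is fish→grain→salt→fish at 1.0742; arbitrage exists.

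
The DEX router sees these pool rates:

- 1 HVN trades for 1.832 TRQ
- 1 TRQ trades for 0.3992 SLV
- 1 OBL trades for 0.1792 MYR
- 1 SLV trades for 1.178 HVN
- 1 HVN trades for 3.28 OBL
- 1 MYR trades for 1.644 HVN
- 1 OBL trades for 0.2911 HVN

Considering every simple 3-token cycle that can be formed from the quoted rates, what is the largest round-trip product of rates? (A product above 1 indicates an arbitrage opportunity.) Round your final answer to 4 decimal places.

0.9663

MYR→HVN→OBL→MYR: 1.644 × 3.28 × 0.1792 = 0.96630
SLV→HVN→TRQ→SLV: 1.178 × 1.832 × 0.3992 = 0.86151
Maximum is MYR→HVN→OBL→MYR at 0.9663; no arbitrage — every cycle loses value.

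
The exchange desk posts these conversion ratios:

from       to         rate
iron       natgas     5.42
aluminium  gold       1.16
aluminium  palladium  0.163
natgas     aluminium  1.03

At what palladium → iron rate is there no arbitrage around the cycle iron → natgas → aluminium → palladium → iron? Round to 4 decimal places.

1.0989

Known legs of the cycle: 5.42 × 1.03 × 0.163 = 0.9099638
For no arbitrage the full-cycle product must be 1, so the missing rate is 1 / 0.9099638 ≈ 1.098945.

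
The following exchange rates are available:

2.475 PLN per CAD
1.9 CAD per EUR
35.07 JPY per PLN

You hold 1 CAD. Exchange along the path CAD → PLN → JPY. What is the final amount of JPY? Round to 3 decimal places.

86.798

1 CAD × 2.475 = 2.475 PLN
2.475 PLN × 35.07 = 86.79825 JPY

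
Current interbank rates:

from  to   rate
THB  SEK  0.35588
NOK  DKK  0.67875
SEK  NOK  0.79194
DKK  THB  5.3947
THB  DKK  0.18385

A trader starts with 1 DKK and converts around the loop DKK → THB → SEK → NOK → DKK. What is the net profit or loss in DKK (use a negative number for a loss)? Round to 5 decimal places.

1 DKK × 5.3947 = 5.3947 THB
5.3947 THB × 0.35588 = 1.919865836 SEK
1.919865836 SEK × 0.79194 = 1.52041855016184 NOK
1.52041855016184 NOK × 0.67875 = 1.0319840909223489 DKK
Net change: 1.0319840909223489 − 1 = 0.0319840909223489 DKK

0.03198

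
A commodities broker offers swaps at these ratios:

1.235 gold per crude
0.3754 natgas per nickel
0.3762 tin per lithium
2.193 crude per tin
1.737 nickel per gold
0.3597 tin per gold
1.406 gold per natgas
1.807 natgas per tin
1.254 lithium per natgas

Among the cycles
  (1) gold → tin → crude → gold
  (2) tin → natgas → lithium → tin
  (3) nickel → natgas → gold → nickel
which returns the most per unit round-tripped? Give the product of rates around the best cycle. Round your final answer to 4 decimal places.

(1) 0.3597 × 2.193 × 1.235 = 0.97420
(2) 1.807 × 1.254 × 0.3762 = 0.85246
(3) 0.3754 × 1.406 × 1.737 = 0.91681
Highest is cycle (1) at 0.9742 (≤1, no arbitrage).

0.9742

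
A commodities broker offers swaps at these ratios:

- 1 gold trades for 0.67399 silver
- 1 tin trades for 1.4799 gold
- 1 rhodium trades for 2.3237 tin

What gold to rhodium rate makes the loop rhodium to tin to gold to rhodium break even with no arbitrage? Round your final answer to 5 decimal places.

Known legs of the cycle: 2.3237 × 1.4799 = 3.43884363
For no arbitrage the full-cycle product must be 1, so the missing rate is 1 / 3.43884363 ≈ 0.2907954.

0.29080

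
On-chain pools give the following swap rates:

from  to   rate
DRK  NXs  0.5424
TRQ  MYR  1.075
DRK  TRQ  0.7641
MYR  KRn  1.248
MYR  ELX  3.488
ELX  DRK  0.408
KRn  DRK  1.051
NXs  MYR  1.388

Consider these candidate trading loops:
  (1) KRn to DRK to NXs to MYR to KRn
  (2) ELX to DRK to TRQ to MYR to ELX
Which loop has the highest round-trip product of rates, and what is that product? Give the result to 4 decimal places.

1.1689

(1) 1.051 × 0.5424 × 1.388 × 1.248 = 0.98748
(2) 0.408 × 0.7641 × 1.075 × 3.488 = 1.16895
Highest is cycle (2) at 1.1689 (>1, arbitrage).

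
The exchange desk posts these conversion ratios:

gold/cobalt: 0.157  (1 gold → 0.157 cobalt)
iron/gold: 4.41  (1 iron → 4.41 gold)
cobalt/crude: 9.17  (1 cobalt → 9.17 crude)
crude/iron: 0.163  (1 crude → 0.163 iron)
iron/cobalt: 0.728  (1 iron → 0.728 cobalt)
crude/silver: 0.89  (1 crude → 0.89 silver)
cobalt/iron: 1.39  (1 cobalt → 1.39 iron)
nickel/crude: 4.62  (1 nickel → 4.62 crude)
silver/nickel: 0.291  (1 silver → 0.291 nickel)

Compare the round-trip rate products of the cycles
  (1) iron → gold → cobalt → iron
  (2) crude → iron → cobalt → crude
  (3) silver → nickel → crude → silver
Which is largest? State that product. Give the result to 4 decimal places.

(1) 4.41 × 0.157 × 1.39 = 0.96239
(2) 0.163 × 0.728 × 9.17 = 1.08815
(3) 0.291 × 4.62 × 0.89 = 1.19653
Highest is cycle (3) at 1.1965 (>1, arbitrage).

1.1965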